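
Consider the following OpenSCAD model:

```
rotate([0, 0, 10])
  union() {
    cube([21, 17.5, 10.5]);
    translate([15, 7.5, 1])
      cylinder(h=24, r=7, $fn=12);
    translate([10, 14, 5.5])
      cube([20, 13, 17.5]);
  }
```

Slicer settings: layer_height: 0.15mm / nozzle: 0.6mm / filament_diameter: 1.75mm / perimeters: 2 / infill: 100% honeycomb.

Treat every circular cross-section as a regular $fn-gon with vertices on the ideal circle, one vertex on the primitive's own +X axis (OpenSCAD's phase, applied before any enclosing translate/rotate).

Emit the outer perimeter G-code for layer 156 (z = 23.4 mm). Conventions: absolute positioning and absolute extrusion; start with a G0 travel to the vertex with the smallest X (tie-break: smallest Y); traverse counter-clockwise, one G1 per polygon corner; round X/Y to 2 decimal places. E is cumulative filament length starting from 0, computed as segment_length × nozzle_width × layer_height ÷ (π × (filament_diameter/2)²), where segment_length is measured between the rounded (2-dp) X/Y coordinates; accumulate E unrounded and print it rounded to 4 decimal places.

G0 X6.58 Y8.78 Z23.40
G1 X8.11 Y5.49 E0.1358
G1 X11.08 Y3.41 E0.2714
G1 X14.69 Y3.10 E0.4070
G1 X17.97 Y4.63 E0.5424
G1 X20.05 Y7.60 E0.6781
G1 X20.36 Y11.21 E0.8137
G1 X18.83 Y14.49 E0.9491
G1 X15.86 Y16.57 E1.0848
G1 X12.25 Y16.88 E1.2204
G1 X8.97 Y15.35 E1.3558
G1 X6.89 Y12.38 E1.4915
G1 X6.58 Y8.78 E1.6267

At z = 23.4 mm: the cube does not reach this height (z outside [0, 10.5]); the r=7 cylinder at (15, 7.5) contributes a regular 12-gon of circumradius 7; the cube at (10, 14) does not reach this height (z outside [5.5, 23]); Taking the union: only the r=7 cylinder at (15, 7.5) is present, so the union is just that shape — 1 connected region; (rotated 10° about Z; rotation is an isometry so areas/perimeters/island counts are preserved). The outline is a single polygon with 12 vertices. Extrusion per mm of travel: 0.6 × 0.15 / (π × 0.875²) = 0.037418. Accumulating E over each segment gives final E = 1.6267.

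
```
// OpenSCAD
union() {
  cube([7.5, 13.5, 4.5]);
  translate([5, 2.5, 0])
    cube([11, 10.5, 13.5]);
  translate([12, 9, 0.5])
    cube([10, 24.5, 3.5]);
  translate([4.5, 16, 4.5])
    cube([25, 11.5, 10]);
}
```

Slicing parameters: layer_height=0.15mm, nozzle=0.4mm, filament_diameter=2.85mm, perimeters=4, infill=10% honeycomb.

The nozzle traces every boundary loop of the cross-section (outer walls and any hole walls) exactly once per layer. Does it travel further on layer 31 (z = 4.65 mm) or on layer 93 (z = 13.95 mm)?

Layer 31 (z = 4.65): the cube does not reach this height (z outside [0, 4.5]); the cube at (5, 2.5) (footprint 11×10.5) is included at this height (perimeter 43.00 mm); the cube at (12, 9) does not reach this height (z outside [0.5, 4]); the 25×11.5 cube at (4.5, 16) contributes its full rectangle (perimeter 73.00 mm); Taking the union: the 2 present regions are separate (no shared area or edge), so areas and boundary lengths simply add and each stays a separate island — boundary = 116.00 mm. So its perimeter = 116.00 mm. Layer 93 (z = 13.95): the cube does not reach this height (z outside [0, 4.5]); the cube at (5, 2.5) is not intersected at this z (z outside [0, 13.5]); the cube at (12, 9) is not intersected at this z (z outside [0.5, 4]); the cube at (4.5, 16) is present — its section is the full 25×11.5 rectangle (perimeter 73.00 mm); Taking the union: only the 25×11.5 cube at (4.5, 16) is present, so the union is just that shape — boundary = 73.00 mm. So its perimeter = 73.00 mm. Layer 31 is larger (116.00 vs 73.00 mm).

layer 31 (z = 4.65 mm)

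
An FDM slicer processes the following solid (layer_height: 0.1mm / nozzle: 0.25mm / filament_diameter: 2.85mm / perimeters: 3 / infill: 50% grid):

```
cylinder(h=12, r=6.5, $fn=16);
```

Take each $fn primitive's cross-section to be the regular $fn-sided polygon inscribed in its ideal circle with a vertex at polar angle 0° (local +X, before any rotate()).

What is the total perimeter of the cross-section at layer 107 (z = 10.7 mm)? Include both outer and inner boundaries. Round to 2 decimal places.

40.58 mm

At z = 10.7 mm: the cylinder: section is a regular 16-gon, circumradius r=6.5 (perimeter = 2·16·6.500·sin(180°/16) = 40.58 mm). Overall, the cross-section is a single solid region. Total boundary length (outer) = 40.58 mm.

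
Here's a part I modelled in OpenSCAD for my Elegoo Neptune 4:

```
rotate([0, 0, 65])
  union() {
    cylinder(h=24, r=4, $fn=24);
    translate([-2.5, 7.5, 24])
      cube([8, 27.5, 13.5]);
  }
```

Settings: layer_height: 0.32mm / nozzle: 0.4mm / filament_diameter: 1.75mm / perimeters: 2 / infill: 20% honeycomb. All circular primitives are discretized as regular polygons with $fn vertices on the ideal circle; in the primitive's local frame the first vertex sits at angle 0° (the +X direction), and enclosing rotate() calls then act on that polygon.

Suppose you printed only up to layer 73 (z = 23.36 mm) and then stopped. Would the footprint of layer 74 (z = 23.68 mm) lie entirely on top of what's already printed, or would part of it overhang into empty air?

entirely on top

Compare the two slices. At z = 23.36: the r=4 cylinder gives a regular 24-gon of circumradius 4 (constant along its height) (area = (24/2)·4.000²·sin(360°/24) = 49.69 mm²); the cube at (-2.5, 7.5) does not reach this height (z outside [24, 37.5]); Taking the union: only the r=4 cylinder is present, so the union is just that shape — area = 49.69 mm²; (rotated 65° about Z; rotation is an isometry so areas/perimeters/island counts are preserved). At z = 23.68: the r=4 cylinder contributes a regular 24-gon of circumradius 4 (area = (24/2)·4.000²·sin(360°/24) = 49.69 mm²); the cube at (-2.5, 7.5) does not reach this height (z outside [24, 37.5]); Taking the union: only the r=4 cylinder is present, so the union is just that shape — area = 49.69 mm²; (whole slice rotated 65° about Z — lengths, areas and connectivity unchanged). Checking containment: the cross-section at z = 23.68 is a subset of the cross-section at z = 23.36.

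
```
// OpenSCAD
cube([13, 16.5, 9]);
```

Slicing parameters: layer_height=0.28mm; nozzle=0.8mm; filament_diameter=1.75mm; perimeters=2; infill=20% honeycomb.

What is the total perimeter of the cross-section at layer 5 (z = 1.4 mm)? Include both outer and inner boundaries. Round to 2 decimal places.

At z = 1.4 mm: the 13×16.5 cube contributes its full rectangle (perimeter 59.00 mm). Overall, the cross-section is a single solid region. Total boundary length (outer) = 59.00 mm.

59.00 mm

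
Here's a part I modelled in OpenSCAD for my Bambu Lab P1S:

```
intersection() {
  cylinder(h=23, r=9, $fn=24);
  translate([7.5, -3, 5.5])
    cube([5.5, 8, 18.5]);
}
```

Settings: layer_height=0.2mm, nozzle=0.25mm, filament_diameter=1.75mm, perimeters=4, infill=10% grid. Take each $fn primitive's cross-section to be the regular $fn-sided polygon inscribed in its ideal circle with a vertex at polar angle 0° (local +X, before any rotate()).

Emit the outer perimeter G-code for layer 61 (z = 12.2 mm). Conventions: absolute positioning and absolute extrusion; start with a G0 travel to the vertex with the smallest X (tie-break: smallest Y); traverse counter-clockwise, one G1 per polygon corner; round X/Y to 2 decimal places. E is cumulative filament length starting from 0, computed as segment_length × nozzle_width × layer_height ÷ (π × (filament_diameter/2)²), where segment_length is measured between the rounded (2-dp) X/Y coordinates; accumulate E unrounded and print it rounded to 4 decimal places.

At z = 12.2 mm: the cylinder: section is a regular 24-gon, circumradius r=9; the cube at (7.5, -3) is present — its section is the full 5.5×8 rectangle; Taking the intersection: the 5.5×8 cube at (7.5, -3) partially overlaps the r=9 cylinder; clipping to the common part keeps 8.65 mm² — 1 connected region. The outline is a single polygon with 7 vertices. Extrusion per mm of travel: 0.25 × 0.2 / (π × 0.875²) = 0.020788. Accumulating E over each segment gives final E = 0.3544.

G0 X7.50 Y-3.00 Z12.20
G1 X8.42 Y-3.00 E0.0191
G1 X8.69 Y-2.33 E0.0341
G1 X9.00 Y0.00 E0.0830
G1 X8.69 Y2.33 E0.1319
G1 X7.79 Y4.50 E0.1807
G1 X7.50 Y4.88 E0.1906
G1 X7.50 Y-3.00 E0.3544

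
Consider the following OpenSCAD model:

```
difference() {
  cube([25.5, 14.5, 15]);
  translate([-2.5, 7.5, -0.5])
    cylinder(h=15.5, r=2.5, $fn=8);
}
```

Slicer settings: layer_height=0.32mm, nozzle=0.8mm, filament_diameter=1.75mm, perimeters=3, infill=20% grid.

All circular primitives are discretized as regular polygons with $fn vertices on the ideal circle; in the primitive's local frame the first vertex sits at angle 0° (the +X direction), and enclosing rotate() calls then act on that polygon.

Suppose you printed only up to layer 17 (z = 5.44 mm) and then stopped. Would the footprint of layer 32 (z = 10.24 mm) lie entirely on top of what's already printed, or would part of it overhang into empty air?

entirely on top

Compare the two slices. At z = 5.44: the 25.5×14.5 cube contributes its full rectangle (area 369.75 mm²); the r=2.5 cylinder at (-2.5, 7.5) contributes a regular 8-gon of circumradius 2.5 (area = (8/2)·2.500²·sin(360°/8) = 17.68 mm²); Taking the first minus the rest: starting from the 25.5×14.5 cube (369.75 mm²), the r=2.5 cylinder at (-2.5, 7.5) misses the remaining region (no effect) — area = 369.75 mm². At z = 10.24: the 25.5×14.5 cube contributes its full rectangle (area 369.75 mm²); the cylinder at (-2.5, 7.5): section is a regular 8-gon, circumradius r=2.5 (area = (8/2)·2.500²·sin(360°/8) = 17.68 mm²); Taking the first minus the rest: starting from the 25.5×14.5 cube (369.75 mm²), the r=2.5 cylinder at (-2.5, 7.5) misses the remaining region (no effect) — area = 369.75 mm². Checking containment: the cross-section at z = 10.24 is a subset of the cross-section at z = 5.44.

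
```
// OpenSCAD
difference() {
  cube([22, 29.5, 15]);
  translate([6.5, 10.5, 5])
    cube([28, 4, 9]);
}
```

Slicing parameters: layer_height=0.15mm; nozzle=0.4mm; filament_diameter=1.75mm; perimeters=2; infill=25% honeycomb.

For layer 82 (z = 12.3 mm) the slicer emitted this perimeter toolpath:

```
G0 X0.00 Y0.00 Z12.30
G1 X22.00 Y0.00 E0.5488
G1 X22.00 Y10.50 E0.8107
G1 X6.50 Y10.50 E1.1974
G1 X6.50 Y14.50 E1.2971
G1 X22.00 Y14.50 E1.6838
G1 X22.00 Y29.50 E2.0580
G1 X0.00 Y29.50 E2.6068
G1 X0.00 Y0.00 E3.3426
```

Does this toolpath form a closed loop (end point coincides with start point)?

Start point (G0): (0.00, 0.00). End point (last G1): the path returns to the start — closed.

yes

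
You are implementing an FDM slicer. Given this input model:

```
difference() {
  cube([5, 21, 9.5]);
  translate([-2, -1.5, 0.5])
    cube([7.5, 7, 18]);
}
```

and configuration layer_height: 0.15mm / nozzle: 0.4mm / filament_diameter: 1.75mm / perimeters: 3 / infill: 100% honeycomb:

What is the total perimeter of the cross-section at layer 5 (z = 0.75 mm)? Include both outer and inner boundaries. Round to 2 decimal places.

41.00 mm

At z = 0.75 mm: the cube (footprint 5×21) is included at this height (perimeter 52.00 mm); the cube at (-2, -1.5) (footprint 7.5×7) is included at this height (perimeter 29.00 mm); Taking the first minus the rest: starting from the 5×21 cube, the 7.5×7 cube at (-2, -1.5) partially overlaps it — only the 27.50 mm² overlap (of its 52.50 mm²) is removed, clipping the outline — boundary = 41.00 mm. Overall, the cross-section is a single solid region. Total boundary length (outer) = 41.00 mm.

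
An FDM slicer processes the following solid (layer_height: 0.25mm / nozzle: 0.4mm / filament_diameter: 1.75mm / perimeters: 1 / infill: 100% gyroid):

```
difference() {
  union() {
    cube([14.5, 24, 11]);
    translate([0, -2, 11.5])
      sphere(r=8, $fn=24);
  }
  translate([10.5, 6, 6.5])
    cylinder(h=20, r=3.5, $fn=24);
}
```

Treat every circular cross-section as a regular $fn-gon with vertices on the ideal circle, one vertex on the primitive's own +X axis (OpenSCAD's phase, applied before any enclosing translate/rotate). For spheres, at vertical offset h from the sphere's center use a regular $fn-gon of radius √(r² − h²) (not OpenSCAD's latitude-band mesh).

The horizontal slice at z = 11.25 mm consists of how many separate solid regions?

1

At z = 11.25 mm: the cube is absent (z outside [0, 11]); the r=8 sphere at (0, -2) contributes a regular 24-gon of circumradius √(8²−0.25²) = 7.996; Taking the union: only the r=8 sphere at (0, -2) is present, so the union is just that shape — 1 connected region; the cylinder at (10.5, 6): section is a regular 24-gon, circumradius r=3.5; Taking the first minus the rest: starting from that combined region, the r=3.5 cylinder at (10.5, 6) misses the remaining region (no effect) — 1 connected region. The result has 1 disconnected region.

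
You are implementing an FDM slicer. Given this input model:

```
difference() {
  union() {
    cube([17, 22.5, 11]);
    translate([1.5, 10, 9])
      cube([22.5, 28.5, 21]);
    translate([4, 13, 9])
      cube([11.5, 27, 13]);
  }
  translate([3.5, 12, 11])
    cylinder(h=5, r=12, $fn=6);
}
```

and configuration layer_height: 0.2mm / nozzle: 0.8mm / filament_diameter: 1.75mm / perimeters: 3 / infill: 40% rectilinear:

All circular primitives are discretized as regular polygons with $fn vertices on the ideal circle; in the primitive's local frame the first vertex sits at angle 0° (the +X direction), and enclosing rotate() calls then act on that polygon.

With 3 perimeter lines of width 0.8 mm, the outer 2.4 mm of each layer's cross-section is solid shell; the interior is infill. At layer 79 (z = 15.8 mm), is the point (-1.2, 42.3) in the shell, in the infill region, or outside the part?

outside

At z = 15.8 mm: the cube is not intersected at this z (z outside [0, 11]); the cube at (1.5, 10) is present — its section is the full 22.5×28.5 rectangle; the cube at (4, 13) (footprint 11.5×27) is included at this height; Combining (union): the regions partially overlap (shared area 293.25 mm²), so overlapping operands fuse into one piece — 1 connected region; the r=12 cylinder at (3.5, 12) contributes a regular 6-gon of circumradius 12; Taking the first minus the rest: starting from the result so far, the r=12 cylinder at (3.5, 12) partially overlaps it — only the 141.16 mm² overlap (of its 374.12 mm²) is removed, clipping the outline — 1 connected region. Overall, the cross-section is a single solid region. The nearest boundary edge runs (1.50, 22.39)→(1.50, 38.50); distance from the point to it = 4.66 mm. The point is not inside any of the regions above, so it lies outside the cross-section (4.66 mm from the nearest boundary).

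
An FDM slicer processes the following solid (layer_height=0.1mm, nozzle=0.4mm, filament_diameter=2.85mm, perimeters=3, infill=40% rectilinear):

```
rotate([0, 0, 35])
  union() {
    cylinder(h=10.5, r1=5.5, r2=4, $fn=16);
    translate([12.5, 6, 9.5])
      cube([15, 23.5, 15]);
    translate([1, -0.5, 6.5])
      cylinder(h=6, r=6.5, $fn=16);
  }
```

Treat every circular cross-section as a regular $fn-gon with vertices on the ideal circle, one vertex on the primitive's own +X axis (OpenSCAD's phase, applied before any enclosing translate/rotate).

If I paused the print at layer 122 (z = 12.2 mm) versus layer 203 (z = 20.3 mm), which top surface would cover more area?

Layer 122 (z = 12.2): the cone is not intersected at this z (z outside [0, 10.5]); the cube at (12.5, 6) is present — its section is the full 15×23.5 rectangle (area 352.50 mm²); the r=6.5 cylinder at (1, -0.5) gives a regular 16-gon of circumradius 6.5 (constant along its height) (area = (16/2)·6.500²·sin(360°/16) = 129.35 mm²); Combining (union): the 2 present regions are separate (no shared area or edge), so areas and boundary lengths simply add and each stays a separate island — area = 481.85 mm²; (rotated 35° about Z; rotation is an isometry so areas/perimeters/island counts are preserved). So its area = 481.85 mm². Layer 203 (z = 20.3): the cone does not reach this height (z outside [0, 10.5]); the cube at (12.5, 6) (footprint 15×23.5) is included at this height (area 352.50 mm²); the cylinder at (1, -0.5) is absent (z outside [6.5, 12.5]); Merging all regions: only the 15×23.5 cube at (12.5, 6) is present, so the union is just that shape — area = 352.50 mm²; (whole slice rotated 35° about Z — lengths, areas and connectivity unchanged). So its area = 352.50 mm². Layer 122 is larger (481.85 vs 352.50 mm²).

layer 122 (z = 12.2 mm)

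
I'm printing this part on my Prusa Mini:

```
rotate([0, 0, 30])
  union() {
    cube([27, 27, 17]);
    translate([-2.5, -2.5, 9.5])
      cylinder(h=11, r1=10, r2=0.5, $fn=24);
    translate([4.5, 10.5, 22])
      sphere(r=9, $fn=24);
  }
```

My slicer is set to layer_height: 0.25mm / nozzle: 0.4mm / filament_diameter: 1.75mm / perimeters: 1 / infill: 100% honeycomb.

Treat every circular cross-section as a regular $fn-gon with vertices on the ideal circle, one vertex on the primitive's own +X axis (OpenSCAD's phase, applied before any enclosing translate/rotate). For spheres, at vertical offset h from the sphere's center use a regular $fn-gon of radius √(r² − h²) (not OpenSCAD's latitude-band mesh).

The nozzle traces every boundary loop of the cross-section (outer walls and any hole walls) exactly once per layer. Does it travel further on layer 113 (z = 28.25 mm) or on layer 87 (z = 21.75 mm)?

Layer 113 (z = 28.25): the cube does not reach this height (z outside [0, 17]); the cone at (-2.5, -2.5) is absent (z outside [9.5, 20.5]); the r=9 sphere at (4.5, 10.5) slices to a regular 24-gon of circumradius 6.476 (√(r²−h²) with h=6.25 from center) (perimeter = 2·24·6.476·sin(180°/24) = 40.57 mm); Taking the union: only the r=9 sphere at (4.5, 10.5) is present, so the union is just that shape — boundary = 40.57 mm; (whole slice rotated 30° about Z — lengths, areas and connectivity unchanged). So its perimeter = 40.57 mm. Layer 87 (z = 21.75): the cube is absent (z outside [0, 17]); the cone at (-2.5, -2.5) does not reach this height (z outside [9.5, 20.5]); the r=9 sphere at (4.5, 10.5) slices to a regular 24-gon of circumradius 8.997 (√(r²−h²) with h=0.25 from center) (perimeter = 2·24·8.997·sin(180°/24) = 56.37 mm); Taking the union: only the r=9 sphere at (4.5, 10.5) is present, so the union is just that shape — boundary = 56.37 mm; (whole slice rotated 30° about Z — lengths, areas and connectivity unchanged). So its perimeter = 56.37 mm. Layer 87 is larger (56.37 vs 40.57 mm).

layer 87 (z = 21.75 mm)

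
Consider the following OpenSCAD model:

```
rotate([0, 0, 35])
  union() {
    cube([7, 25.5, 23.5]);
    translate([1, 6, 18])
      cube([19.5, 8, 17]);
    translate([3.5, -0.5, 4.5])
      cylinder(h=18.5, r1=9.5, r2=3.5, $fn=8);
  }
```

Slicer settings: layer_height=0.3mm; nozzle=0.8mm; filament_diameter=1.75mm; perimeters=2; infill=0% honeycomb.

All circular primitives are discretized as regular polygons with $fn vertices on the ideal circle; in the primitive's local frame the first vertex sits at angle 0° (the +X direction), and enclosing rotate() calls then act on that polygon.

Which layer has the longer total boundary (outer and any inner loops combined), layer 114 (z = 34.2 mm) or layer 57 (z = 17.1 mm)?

Layer 114 (z = 34.2): the cube does not reach this height (z outside [0, 23.5]); the 19.5×8 cube at (1, 6) contributes its full rectangle (perimeter 55.00 mm); the cone at (3.5, -0.5) is not intersected at this z (z outside [4.5, 23]); Combining (union): only the 19.5×8 cube at (1, 6) is present, so the union is just that shape — boundary = 55.00 mm; (whole slice rotated 35° about Z — lengths, areas and connectivity unchanged). So its perimeter = 55.00 mm. Layer 57 (z = 17.1): the 7×25.5 cube contributes its full rectangle (perimeter 65.00 mm); the cube at (1, 6) does not reach this height (z outside [18, 35]); the cone at (3.5, -0.5): at t=0.681 of its height the radius interpolates to r₁+(r₂−r₁)t = 5.414, giving a regular 8-gon of that circumradius (perimeter = 2·8·5.414·sin(180°/8) = 33.15 mm); Taking the union: the regions partially overlap (shared area 29.32 mm²), so the edge portions inside another operand are dropped and the merged outline is re-measured after clipping — boundary = 76.64 mm; (whole slice rotated 35° about Z — lengths, areas and connectivity unchanged). So its perimeter = 76.64 mm. Layer 57 is larger (76.64 vs 55.00 mm).

layer 57 (z = 17.1 mm)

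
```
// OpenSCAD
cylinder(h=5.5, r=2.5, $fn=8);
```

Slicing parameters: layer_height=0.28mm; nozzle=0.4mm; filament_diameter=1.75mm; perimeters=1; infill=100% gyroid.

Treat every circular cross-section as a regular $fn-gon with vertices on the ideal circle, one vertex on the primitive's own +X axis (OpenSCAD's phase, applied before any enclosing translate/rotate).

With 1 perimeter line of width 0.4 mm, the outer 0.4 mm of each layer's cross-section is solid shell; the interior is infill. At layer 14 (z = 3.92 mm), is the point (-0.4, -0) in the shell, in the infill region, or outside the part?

At z = 3.92 mm: the r=2.5 cylinder contributes a regular 8-gon of circumradius 2.5. Overall, the cross-section is a single solid region. The nearest boundary edge runs (-1.77, 1.77)→(-2.50, 0.00); distance from the point to it = 1.94 mm. The point is inside the cross-section and 1.94 mm from the nearest boundary — more than the 0.4 mm shell width (1 × 0.4), so it's in the infill interior.

infill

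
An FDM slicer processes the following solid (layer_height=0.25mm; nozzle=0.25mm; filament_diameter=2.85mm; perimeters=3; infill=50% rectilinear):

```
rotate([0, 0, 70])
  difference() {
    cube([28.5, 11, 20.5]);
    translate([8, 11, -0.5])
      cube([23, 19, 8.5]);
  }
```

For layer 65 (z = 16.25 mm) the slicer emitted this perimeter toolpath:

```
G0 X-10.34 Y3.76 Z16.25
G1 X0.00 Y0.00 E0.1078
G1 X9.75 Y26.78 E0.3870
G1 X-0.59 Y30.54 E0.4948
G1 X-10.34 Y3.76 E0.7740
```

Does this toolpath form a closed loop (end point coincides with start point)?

Start point (G0): (-10.34, 3.76). End point (last G1): the path returns to the start — closed.

yes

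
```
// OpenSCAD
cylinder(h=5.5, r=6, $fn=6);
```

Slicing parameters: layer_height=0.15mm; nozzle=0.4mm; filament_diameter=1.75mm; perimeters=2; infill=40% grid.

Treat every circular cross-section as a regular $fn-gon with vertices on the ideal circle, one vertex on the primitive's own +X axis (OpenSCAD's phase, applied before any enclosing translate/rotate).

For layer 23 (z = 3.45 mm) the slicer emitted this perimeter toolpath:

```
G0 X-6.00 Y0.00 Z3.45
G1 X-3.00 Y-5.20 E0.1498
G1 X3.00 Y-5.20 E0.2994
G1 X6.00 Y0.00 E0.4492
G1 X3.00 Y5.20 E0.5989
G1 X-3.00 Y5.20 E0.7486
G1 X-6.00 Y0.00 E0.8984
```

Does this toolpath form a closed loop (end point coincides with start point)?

Start point (G0): (-6.00, 0.00). End point (last G1): the path returns to the start — closed.

yes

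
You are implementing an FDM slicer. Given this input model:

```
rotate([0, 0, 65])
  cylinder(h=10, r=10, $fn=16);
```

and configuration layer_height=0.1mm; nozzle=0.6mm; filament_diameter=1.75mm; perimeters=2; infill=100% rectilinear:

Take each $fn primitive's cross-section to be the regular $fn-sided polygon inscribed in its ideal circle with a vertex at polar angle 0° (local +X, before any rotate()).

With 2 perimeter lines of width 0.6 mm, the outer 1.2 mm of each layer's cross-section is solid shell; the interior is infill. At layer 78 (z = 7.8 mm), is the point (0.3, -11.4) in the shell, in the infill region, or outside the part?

outside

At z = 7.8 mm: the r=10 cylinder gives a regular 16-gon of circumradius 10 (constant along its height); (rotated 65° about Z; rotation is an isometry so areas/perimeters/island counts are preserved). Overall, the cross-section is a single solid region. Undo the 65° rotation: the query point maps to (-10.205, -5.090) in the un-rotated model frame. The nearest boundary edge runs (-9.24, -3.83)→(-7.07, -7.07); distance from the point to it = 1.51 mm. The point is not inside any of the regions above, so it lies outside the cross-section (1.51 mm from the nearest boundary).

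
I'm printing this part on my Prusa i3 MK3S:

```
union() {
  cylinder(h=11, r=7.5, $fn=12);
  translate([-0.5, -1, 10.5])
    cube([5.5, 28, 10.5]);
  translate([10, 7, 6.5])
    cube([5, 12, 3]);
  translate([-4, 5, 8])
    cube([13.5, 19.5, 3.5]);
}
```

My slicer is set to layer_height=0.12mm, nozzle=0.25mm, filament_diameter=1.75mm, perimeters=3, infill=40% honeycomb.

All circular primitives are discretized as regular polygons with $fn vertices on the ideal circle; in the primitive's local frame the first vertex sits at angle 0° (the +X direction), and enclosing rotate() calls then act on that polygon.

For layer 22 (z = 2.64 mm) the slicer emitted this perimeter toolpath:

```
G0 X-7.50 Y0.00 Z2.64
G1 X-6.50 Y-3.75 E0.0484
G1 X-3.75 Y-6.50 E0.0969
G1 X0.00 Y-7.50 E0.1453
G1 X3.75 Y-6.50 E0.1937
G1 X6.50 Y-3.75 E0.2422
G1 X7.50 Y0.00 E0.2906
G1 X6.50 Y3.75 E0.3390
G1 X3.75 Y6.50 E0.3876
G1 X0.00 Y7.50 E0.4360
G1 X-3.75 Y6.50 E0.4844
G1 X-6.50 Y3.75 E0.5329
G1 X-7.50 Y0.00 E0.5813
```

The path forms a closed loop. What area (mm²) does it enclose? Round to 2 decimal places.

168.88 mm²

Apply the shoelace formula to the sequence of (X, Y) vertices; enclosed area = 168.88 mm².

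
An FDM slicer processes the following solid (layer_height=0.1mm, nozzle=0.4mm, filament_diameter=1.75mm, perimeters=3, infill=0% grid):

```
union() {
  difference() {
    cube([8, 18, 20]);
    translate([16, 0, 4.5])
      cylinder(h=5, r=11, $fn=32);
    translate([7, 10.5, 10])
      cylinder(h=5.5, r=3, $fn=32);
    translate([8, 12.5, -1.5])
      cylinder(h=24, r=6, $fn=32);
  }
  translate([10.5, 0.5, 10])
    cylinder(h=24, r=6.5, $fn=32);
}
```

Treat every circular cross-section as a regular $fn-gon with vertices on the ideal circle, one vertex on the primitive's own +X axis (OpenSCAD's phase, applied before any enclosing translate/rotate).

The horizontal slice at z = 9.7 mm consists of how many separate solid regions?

At z = 9.7 mm: the 8×18 cube contributes its full rectangle; the cylinder at (16, 0) is absent (z outside [4.5, 9.5]); the cylinder at (7, 10.5) does not reach this height (z outside [10, 15.5]); the r=6 cylinder at (8, 12.5) contributes a regular 32-gon of circumradius 6; Subtracting the remaining from the first: starting from the 8×18 cube, the r=6 cylinder at (8, 12.5) partially overlaps it — only the 55.43 mm² overlap (of its 112.37 mm²) is removed, clipping the outline — 1 connected region; the cylinder at (10.5, 0.5) is absent (z outside [10, 34]); Taking the union: only that combined region is present, so the union is just that shape — 1 connected region. The result has 1 disconnected region.

1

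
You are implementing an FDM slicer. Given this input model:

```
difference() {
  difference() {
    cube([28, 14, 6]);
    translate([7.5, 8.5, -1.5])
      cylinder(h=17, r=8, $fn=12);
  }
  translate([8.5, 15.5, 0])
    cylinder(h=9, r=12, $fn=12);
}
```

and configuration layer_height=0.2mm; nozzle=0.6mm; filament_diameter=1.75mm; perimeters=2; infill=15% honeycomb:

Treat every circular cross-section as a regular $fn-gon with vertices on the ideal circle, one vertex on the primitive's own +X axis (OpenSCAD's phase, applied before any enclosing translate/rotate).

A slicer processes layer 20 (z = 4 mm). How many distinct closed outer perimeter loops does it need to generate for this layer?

1

At z = 4 mm: the 28×14 cube contributes its full rectangle; the r=8 cylinder at (7.5, 8.5) gives a regular 12-gon of circumradius 8 (constant along its height); After the difference (first − rest): starting from the 28×14 cube, the r=8 cylinder at (7.5, 8.5) partially overlaps it — only the 173.31 mm² overlap (of its 192.00 mm²) is removed, clipping the outline — 2 connected regions; the r=12 cylinder at (8.5, 15.5) gives a regular 12-gon of circumradius 12 (constant along its height); Subtracting the remaining from the first: starting from that combined region, the r=12 cylinder at (8.5, 15.5) partially overlaps it — only the 32.25 mm² overlap (of its 432.00 mm²) is removed, clipping the outline — 1 connected region. The result has 1 disconnected region.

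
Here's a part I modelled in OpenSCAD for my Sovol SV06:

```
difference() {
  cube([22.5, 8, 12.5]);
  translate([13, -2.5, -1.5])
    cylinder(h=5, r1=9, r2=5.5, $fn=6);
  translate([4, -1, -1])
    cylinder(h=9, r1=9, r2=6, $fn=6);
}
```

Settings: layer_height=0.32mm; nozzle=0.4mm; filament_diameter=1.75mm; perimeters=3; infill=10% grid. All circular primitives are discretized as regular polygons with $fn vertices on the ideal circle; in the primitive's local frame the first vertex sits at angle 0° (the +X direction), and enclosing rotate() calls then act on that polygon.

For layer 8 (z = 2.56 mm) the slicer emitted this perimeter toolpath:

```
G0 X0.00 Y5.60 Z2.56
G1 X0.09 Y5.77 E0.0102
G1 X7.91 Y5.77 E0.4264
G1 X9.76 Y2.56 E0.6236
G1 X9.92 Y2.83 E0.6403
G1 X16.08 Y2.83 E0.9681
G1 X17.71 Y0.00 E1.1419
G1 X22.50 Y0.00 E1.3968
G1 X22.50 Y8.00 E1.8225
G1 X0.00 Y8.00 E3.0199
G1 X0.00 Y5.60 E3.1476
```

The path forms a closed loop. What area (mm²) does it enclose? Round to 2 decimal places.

Apply the shoelace formula to the sequence of (X, Y) vertices; enclosed area = 106.49 mm².

106.49 mm²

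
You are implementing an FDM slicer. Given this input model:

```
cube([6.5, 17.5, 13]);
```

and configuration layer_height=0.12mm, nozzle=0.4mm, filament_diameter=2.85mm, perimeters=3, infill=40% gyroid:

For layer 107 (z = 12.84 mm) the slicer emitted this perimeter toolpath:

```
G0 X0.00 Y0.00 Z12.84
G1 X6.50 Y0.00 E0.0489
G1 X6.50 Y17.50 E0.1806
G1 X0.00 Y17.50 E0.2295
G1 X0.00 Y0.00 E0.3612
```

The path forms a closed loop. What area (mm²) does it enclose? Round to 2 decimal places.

Apply the shoelace formula to the sequence of (X, Y) vertices; enclosed area = 113.75 mm².

113.75 mm²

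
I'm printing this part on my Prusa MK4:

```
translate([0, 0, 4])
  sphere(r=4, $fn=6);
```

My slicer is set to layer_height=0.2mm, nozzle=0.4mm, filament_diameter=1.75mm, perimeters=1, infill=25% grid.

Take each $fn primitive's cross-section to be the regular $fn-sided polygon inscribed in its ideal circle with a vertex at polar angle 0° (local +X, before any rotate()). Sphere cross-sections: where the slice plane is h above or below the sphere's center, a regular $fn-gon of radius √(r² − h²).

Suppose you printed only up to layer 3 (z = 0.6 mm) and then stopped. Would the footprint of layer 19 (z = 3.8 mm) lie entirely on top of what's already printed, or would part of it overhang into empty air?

part overhangs

Compare the two slices. At z = 0.6: the sphere: section is a regular 6-gon, circumradius = √(r²−h²) = √(4²−3.4²) = 2.107 (area = (6/2)·2.107²·sin(360°/6) = 11.54 mm²). At z = 3.8: the sphere: section is a regular 6-gon, circumradius = √(r²−h²) = √(4²−0.2²) = 3.995 (area = (6/2)·3.995²·sin(360°/6) = 41.47 mm²). Checking containment: at z = 3.8 the cross-section extends beyond the z = 0.6 cross-section by about 29.93 mm².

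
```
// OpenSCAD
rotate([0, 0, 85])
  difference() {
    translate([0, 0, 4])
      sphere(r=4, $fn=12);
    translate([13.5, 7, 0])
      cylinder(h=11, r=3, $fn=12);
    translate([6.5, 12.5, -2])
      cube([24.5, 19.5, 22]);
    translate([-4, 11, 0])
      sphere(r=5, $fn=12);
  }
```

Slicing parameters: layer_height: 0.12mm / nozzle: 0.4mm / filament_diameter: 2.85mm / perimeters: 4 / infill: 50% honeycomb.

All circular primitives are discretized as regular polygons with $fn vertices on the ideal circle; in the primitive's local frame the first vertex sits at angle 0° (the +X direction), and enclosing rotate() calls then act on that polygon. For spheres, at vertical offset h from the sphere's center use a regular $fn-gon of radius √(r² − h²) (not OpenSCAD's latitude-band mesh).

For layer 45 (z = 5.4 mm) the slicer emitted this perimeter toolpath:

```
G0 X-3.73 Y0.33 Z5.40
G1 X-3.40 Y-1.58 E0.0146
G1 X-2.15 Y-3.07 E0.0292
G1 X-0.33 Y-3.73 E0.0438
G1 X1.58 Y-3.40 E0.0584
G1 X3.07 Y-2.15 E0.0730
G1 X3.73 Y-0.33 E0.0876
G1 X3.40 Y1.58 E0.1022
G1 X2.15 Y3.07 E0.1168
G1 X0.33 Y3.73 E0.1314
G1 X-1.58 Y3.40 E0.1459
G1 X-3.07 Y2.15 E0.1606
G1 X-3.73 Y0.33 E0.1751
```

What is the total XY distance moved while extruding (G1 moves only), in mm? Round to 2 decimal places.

Sum the Euclidean lengths of each G1 segment: total = 23.28 mm.

23.28 mm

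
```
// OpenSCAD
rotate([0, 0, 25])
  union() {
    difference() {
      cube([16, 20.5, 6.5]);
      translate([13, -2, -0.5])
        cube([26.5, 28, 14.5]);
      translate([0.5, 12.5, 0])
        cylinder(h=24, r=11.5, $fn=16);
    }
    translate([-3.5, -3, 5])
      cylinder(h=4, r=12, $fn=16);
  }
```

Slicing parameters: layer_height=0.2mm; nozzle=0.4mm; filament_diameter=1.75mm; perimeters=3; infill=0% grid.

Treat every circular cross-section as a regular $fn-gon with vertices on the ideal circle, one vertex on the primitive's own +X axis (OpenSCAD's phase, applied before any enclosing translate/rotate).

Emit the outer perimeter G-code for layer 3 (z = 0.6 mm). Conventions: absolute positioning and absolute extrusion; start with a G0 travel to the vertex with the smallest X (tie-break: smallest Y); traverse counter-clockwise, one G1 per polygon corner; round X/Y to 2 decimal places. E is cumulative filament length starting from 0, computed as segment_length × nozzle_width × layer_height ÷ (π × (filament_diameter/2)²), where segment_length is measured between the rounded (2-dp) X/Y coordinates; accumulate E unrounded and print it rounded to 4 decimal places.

At z = 0.6 mm: the cube is present — its section is the full 16×20.5 rectangle; the cube at (13, -2) (footprint 26.5×28) is included at this height; the cylinder at (0.5, 12.5): section is a regular 16-gon, circumradius r=11.5; Taking the first minus the rest: starting from the 16×20.5 cube, the 26.5×28 cube at (13, -2) partially overlaps it — only the 61.50 mm² overlap (of its 742.00 mm²) is removed, clipping the outline; the r=11.5 cylinder at (0.5, 12.5) partially overlaps it — only the 193.54 mm² overlap (of its 404.88 mm²) is removed, clipping the outline — 1 connected region; the cylinder at (-3.5, -3) is not intersected at this z (z outside [5, 9]); Taking the union: only that combined region is present, so the union is just that shape — 1 connected region; (whole slice rotated 25° about Z — lengths, areas and connectivity unchanged). The outline is a single polygon with 11 vertices. Extrusion per mm of travel: 0.4 × 0.2 / (π × 0.875²) = 0.033260. Accumulating E over each segment gives final E = 2.1999.

G0 X-0.76 Y22.26 Z0.60
G1 X2.94 Y20.02 E0.1439
G1 X5.59 Y16.40 E0.2931
G1 X6.66 Y12.04 E0.4424
G1 X5.98 Y7.61 E0.5915
G1 X3.65 Y3.77 E0.7408
G1 X0.03 Y1.12 E0.8901
G1 X-0.46 Y1.00 E0.9068
G1 X0.00 Y0.00 E0.9435
G1 X11.78 Y5.49 E1.3757
G1 X3.12 Y24.07 E2.0575
G1 X-0.76 Y22.26 E2.1999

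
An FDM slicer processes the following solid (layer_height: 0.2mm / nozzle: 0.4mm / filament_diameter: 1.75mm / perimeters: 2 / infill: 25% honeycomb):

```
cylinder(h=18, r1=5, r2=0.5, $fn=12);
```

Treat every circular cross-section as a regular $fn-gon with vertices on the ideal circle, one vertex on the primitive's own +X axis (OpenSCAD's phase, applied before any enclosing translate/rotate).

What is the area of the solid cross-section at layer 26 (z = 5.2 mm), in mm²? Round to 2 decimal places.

41.07 mm²

At z = 5.2 mm: the cone (r1=5→r2=0.5) has section circumradius 3.700 here — a regular 12-gon (area = (12/2)·3.700²·sin(360°/12) = 41.07 mm²). Overall, the cross-section is a single solid region. Net area = 41.07 mm².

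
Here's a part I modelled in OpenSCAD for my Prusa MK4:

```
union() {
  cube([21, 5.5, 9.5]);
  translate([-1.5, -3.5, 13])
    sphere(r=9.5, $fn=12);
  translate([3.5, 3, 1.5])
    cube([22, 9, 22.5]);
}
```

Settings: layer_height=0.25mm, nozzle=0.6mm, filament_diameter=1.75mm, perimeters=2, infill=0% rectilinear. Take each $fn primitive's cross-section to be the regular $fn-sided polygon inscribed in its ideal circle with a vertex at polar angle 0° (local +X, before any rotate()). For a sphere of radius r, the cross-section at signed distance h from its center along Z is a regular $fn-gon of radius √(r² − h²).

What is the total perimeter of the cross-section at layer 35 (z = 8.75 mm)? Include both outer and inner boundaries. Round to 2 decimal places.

At z = 8.75 mm: the 21×5.5 cube contributes its full rectangle (perimeter 53.00 mm); the r=9.5 sphere at (-1.5, -3.5) slices to a regular 12-gon of circumradius 8.496 (√(r²−h²) with h=4.25 from center) (perimeter = 2·12·8.496·sin(180°/12) = 52.78 mm); the cube at (3.5, 3) (footprint 22×9) is included at this height (perimeter 62.00 mm); Merging all regions: the regions partially overlap (shared area 62.60 mm²), so the edge portions inside another operand are dropped and the merged outline is re-measured after clipping — boundary = 109.11 mm. Overall, the cross-section is a single solid region. Total boundary length (outer) = 109.11 mm.

109.11 mm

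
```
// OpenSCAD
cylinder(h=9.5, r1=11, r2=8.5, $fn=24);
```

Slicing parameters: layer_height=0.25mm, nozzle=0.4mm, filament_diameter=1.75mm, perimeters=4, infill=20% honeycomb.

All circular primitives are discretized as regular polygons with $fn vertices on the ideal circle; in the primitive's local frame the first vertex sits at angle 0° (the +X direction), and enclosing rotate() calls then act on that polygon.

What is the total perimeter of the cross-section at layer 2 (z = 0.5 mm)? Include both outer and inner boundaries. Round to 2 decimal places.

68.09 mm

At z = 0.5 mm: the cone contributes a regular 24-gon of circumradius 10.868 (interpolated between r1=11 and r2=8.5 at t=0.053) (perimeter = 2·24·10.868·sin(180°/24) = 68.09 mm). Overall, the cross-section is a single solid region. Total boundary length (outer) = 68.09 mm.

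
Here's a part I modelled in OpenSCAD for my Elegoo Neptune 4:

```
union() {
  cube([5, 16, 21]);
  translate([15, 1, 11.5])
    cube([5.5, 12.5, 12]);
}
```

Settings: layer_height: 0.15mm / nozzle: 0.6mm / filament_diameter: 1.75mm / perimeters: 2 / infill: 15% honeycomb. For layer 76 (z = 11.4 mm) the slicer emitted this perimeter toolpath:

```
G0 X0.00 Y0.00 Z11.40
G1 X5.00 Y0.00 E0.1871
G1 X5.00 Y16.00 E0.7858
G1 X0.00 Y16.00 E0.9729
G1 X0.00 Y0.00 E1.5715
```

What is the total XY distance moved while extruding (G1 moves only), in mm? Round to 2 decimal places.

42.00 mm

Sum the Euclidean lengths of each G1 segment: total = 42.00 mm.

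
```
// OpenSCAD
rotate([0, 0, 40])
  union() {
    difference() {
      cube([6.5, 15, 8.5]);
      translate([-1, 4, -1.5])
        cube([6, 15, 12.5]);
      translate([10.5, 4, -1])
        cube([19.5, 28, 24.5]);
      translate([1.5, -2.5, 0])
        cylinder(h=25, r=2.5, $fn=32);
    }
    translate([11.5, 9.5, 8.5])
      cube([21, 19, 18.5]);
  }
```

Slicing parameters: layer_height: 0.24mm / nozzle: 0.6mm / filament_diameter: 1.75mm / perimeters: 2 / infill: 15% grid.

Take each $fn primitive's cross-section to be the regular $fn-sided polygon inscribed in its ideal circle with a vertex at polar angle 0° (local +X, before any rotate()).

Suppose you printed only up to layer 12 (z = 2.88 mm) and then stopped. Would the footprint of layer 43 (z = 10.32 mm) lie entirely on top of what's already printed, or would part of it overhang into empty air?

Compare the two slices. At z = 2.88: the 6.5×15 cube contributes its full rectangle (area 97.50 mm²); the cube at (-1, 4) (footprint 6×15) is included at this height (area 90.00 mm²); the 19.5×28 cube at (10.5, 4) contributes its full rectangle (area 546.00 mm²); the cylinder at (1.5, -2.5): section is a regular 32-gon, circumradius r=2.5 (area = (32/2)·2.500²·sin(360°/32) = 19.51 mm²); Taking the first minus the rest: starting from the 6.5×15 cube (97.50 mm²), the 6×15 cube at (-1, 4) partially overlaps it — only the 55.00 mm² overlap (of its 90.00 mm²) is removed, clipping the outline; the 19.5×28 cube at (10.5, 4) misses the remaining region (no effect); the r=2.5 cylinder at (1.5, -2.5) misses the remaining region (no effect) — area = 42.50 mm²; the cube at (11.5, 9.5) does not reach this height (z outside [8.5, 27]); Combining (union): only that combined region is present, so the union is just that shape — area = 42.50 mm²; (rotated 40° about Z; rotation is an isometry so areas/perimeters/island counts are preserved). At z = 10.32: the cube does not reach this height (z outside [0, 8.5]); the 6×15 cube at (-1, 4) contributes its full rectangle (area 90.00 mm²); the cube at (10.5, 4) is present — its section is the full 19.5×28 rectangle (area 546.00 mm²); the cylinder at (1.5, -2.5): section is a regular 32-gon, circumradius r=2.5 (area = (32/2)·2.500²·sin(360°/32) = 19.51 mm²); After the difference (first − rest): the first operand is absent here, so nothing remains; the 21×19 cube at (11.5, 9.5) contributes its full rectangle (area 399.00 mm²); Taking the union: only the 21×19 cube at (11.5, 9.5) is present, so the union is just that shape — area = 399.00 mm²; (rotated 40° about Z; rotation is an isometry so areas/perimeters/island counts are preserved). Checking containment: at z = 10.32 the cross-section extends beyond the z = 2.88 cross-section by about 399.00 mm².

part overhangs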